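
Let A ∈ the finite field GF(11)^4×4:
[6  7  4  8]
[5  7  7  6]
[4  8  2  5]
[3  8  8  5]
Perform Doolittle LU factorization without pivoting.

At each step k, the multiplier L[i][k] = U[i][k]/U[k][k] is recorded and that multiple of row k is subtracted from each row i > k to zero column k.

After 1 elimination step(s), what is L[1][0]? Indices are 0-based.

Step 1: pivot at (0,0) is 6.
  row1 ← row1 − (10)·row0  ⇒  L[1][0]=10, U row1=(0, 3, 0, 3)
  row2 ← row2 − (8)·row0  ⇒  L[2][0]=8, U row2=(0, 7, 3, 7)
  row3 ← row3 − (6)·row0  ⇒  L[3][0]=6, U row3=(0, 10, 6, 1)

L[1][0] = 10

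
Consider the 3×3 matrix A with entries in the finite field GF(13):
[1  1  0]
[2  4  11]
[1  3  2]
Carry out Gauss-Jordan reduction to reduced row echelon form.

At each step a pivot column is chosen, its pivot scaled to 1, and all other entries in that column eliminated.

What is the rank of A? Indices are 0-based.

[1] R0 /= 1  ⇒  (1, 1, 0)
     R1 -= 2·R0  ⇒  (0, 2, 11)
     R2 -= 1·R0  ⇒  (0, 2, 2)
[2] R1 /= 2  ⇒  (0, 1, 12)
     R0 -= 1·R1  ⇒  (1, 0, 1)
     R2 -= 2·R1  ⇒  (0, 0, 4)
[3] R2 /= 4  ⇒  (0, 0, 1)
     R0 -= 1·R2  ⇒  (1, 0, 0)
     R1 -= 12·R2  ⇒  (0, 1, 0)

rank = 3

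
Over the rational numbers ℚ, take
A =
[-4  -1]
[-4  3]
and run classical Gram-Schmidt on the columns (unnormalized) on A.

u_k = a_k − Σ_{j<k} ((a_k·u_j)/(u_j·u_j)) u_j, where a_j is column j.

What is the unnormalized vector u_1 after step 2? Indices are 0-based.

u_1 = (-2, 2)

Step 1: u_0 = a_0 = (-4, -4).
Step 2: u_1 = a_1 − (-1/4)·u_0 = (-2, 2).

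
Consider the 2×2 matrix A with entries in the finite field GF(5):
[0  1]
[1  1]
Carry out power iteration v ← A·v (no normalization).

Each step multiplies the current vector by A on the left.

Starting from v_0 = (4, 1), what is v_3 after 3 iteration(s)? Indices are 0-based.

v_0 = (4, 1).
v_1 = A·v_0 = (1, 0).
v_2 = A·v_1 = (0, 1).
v_3 = A·v_2 = (1, 1).

v_3 = (1, 1)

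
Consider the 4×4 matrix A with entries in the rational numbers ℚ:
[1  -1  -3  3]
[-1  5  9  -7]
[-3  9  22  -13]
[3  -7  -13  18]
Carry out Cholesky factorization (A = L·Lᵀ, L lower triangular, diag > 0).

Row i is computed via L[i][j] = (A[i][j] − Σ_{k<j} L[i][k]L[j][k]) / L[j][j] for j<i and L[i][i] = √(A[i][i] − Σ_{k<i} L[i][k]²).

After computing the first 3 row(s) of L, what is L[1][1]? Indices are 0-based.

L[1][1] = 2

Step 1: L[0][0] = √(1) = 1.
  L[1][0] = (-1) / L[0][0] = -1.
Step 2: L[1][1] = √(4) = 2.
  L[2][0] = (-3) / L[0][0] = -3.
  L[2][1] = (6) / L[1][1] = 3.
Step 3: L[2][2] = √(4) = 2.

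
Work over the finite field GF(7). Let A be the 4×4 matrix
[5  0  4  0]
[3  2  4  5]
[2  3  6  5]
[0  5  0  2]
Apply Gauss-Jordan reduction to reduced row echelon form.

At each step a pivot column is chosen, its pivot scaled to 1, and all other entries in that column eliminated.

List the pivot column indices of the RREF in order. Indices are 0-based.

pivot columns: 0, 1, 2, 3

step 1: normalize row 0 (÷5) = (1, 0, 5, 0)
  row 1: subtract 3×row0 = (0, 2, 3, 5)
  row 2: subtract 2×row0 = (0, 3, 3, 5)
step 2: normalize row 1 (÷2) = (0, 1, 5, 6)
  row 2: subtract 3×row1 = (0, 0, 2, 1)
  row 3: subtract 5×row1 = (0, 0, 3, 0)
step 3: normalize row 2 (÷2) = (0, 0, 1, 4)
  row 0: subtract 5×row2 = (1, 0, 0, 1)
  row 1: subtract 5×row2 = (0, 1, 0, 0)
  row 3: subtract 3×row2 = (0, 0, 0, 2)
step 4: normalize row 3 (÷2) = (0, 0, 0, 1)
  row 0: subtract 1×row3 = (1, 0, 0, 0)
  row 2: subtract 4×row3 = (0, 0, 1, 0)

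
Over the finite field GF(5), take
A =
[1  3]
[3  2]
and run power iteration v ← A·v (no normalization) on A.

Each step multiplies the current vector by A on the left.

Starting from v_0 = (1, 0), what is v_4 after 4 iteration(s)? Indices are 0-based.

v_0 = (1, 0).
v_1 = A·v_0 = (1, 3).
v_2 = A·v_1 = (0, 4).
v_3 = A·v_2 = (2, 3).
v_4 = A·v_3 = (1, 2).

v_4 = (1, 2)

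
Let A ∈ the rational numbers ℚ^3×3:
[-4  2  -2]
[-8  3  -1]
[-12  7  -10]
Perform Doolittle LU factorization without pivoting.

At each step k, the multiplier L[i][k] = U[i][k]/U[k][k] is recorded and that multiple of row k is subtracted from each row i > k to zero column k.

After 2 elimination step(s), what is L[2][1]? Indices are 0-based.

[col 0] pivot -4
  R1 -= 2*R0 → (0, -1, 3)  (L[1][0] := 2)
  R2 -= 3*R0 → (0, 1, -4)  (L[2][0] := 3)
[col 1] pivot -1
  R2 -= -1*R1 → (0, 0, -1)  (L[2][1] := -1)

L[2][1] = -1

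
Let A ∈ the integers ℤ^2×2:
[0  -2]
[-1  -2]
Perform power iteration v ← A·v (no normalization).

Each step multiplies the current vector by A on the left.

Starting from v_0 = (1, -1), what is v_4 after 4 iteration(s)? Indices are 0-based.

v_4 = (-20, -28)

v_0 = (1, -1).
v_1 = A·v_0 = (2, 1).
v_2 = A·v_1 = (-2, -4).
v_3 = A·v_2 = (8, 10).
v_4 = A·v_3 = (-20, -28).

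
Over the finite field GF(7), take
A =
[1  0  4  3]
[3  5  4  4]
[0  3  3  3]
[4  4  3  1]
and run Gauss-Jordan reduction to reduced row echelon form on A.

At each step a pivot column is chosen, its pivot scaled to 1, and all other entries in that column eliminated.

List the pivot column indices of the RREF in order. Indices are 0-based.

step 1: normalize row 0 (÷1) = (1, 0, 4, 3)
  row 1: subtract 3×row0 = (0, 5, 6, 2)
  row 3: subtract 4×row0 = (0, 4, 1, 3)
step 2: normalize row 1 (÷5) = (0, 1, 4, 6)
  row 2: subtract 3×row1 = (0, 0, 5, 6)
  row 3: subtract 4×row1 = (0, 0, 6, 0)
step 3: normalize row 2 (÷5) = (0, 0, 1, 4)
  row 0: subtract 4×row2 = (1, 0, 0, 1)
  row 1: subtract 4×row2 = (0, 1, 0, 4)
  row 3: subtract 6×row2 = (0, 0, 0, 4)
step 4: normalize row 3 (÷4) = (0, 0, 0, 1)
  row 0: subtract 1×row3 = (1, 0, 0, 0)
  row 1: subtract 4×row3 = (0, 1, 0, 0)
  row 2: subtract 4×row3 = (0, 0, 1, 0)

pivot columns: 0, 1, 2, 3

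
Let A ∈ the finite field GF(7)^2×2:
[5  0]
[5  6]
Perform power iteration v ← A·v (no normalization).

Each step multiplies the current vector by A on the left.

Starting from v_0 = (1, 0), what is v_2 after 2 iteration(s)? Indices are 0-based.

v_0 = (1, 0).
v_1 = A·v_0 = (5, 5).
v_2 = A·v_1 = (4, 6).

v_2 = (4, 6)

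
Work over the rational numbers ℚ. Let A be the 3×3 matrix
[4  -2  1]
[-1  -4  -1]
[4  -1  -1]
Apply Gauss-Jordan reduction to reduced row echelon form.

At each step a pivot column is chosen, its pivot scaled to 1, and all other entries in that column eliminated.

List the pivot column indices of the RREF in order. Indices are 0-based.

pivot columns: 0, 1, 2

pivot(0,0)=4: scale R0 → (1, -1/2, 1/4)
  clear (1,0): R1 −= (-1)R0 → (0, -9/2, -3/4)
  clear (2,0): R2 −= (4)R0 → (0, 1, -2)
pivot(1,1)=-9/2: scale R1 → (0, 1, 1/6)
  clear (0,1): R0 −= (-1/2)R1 → (1, 0, 1/3)
  clear (2,1): R2 −= (1)R1 → (0, 0, -13/6)
pivot(2,2)=-13/6: scale R2 → (0, 0, 1)
  clear (0,2): R0 −= (1/3)R2 → (1, 0, 0)
  clear (1,2): R1 −= (1/6)R2 → (0, 1, 0)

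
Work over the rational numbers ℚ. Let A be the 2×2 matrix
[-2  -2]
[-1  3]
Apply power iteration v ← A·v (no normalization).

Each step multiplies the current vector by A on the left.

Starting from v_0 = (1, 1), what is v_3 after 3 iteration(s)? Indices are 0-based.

v_3 = (-28, 26)

v_0 = (1, 1).
v_1 = A·v_0 = (-4, 2).
v_2 = A·v_1 = (4, 10).
v_3 = A·v_2 = (-28, 26).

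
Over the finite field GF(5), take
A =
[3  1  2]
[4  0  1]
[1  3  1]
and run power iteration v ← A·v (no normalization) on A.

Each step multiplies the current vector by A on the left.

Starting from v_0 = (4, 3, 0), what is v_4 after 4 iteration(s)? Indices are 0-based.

v_0 = (4, 3, 0).
v_1 = A·v_0 = (0, 1, 3).
v_2 = A·v_1 = (2, 3, 1).
v_3 = A·v_2 = (1, 4, 2).
v_4 = A·v_3 = (1, 1, 0).

v_4 = (1, 1, 0)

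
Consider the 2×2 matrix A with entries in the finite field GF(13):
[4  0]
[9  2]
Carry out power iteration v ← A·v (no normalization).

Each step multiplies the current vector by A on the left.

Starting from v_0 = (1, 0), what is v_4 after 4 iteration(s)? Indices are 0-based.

v_4 = (9, 1)

v_0 = (1, 0).
v_1 = A·v_0 = (4, 9).
v_2 = A·v_1 = (3, 2).
v_3 = A·v_2 = (12, 5).
v_4 = A·v_3 = (9, 1).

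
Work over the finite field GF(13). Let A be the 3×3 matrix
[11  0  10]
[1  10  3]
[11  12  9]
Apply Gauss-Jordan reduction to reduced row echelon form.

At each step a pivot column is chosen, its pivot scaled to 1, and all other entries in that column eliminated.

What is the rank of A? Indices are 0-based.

pivot(0,0)=11: scale R0 → (1, 0, 8)
  clear (1,0): R1 −= (1)R0 → (0, 10, 8)
  clear (2,0): R2 −= (11)R0 → (0, 12, 12)
pivot(1,1)=10: scale R1 → (0, 1, 6)
  clear (2,1): R2 −= (12)R1 → (0, 0, 5)
pivot(2,2)=5: scale R2 → (0, 0, 1)
  clear (0,2): R0 −= (8)R2 → (1, 0, 0)
  clear (1,2): R1 −= (6)R2 → (0, 1, 0)

rank = 3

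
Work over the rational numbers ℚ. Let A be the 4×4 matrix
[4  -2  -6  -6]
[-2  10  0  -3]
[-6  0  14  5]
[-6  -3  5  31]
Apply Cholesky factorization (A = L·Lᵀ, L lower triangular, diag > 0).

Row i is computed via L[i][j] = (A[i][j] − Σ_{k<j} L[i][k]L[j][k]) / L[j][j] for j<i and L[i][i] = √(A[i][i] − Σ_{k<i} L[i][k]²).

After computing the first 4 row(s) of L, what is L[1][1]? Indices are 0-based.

Step 1: L[0][0] = √(4) = 2.
  L[1][0] = (-2) / L[0][0] = -1.
Step 2: L[1][1] = √(9) = 3.
  L[2][0] = (-6) / L[0][0] = -3.
  L[2][1] = (-3) / L[1][1] = -1.
Step 3: L[2][2] = √(4) = 2.
  L[3][0] = (-6) / L[0][0] = -3.
  L[3][1] = (-6) / L[1][1] = -2.
  L[3][2] = (-6) / L[2][2] = -3.
Step 4: L[3][3] = √(9) = 3.

L[1][1] = 3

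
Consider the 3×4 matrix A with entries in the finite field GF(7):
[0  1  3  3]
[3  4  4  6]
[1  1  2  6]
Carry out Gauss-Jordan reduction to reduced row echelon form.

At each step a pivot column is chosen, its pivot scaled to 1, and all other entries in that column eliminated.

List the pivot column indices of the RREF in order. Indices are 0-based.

[1] R0 <-> R1
[1] R0 /= 3  ⇒  (1, 6, 6, 2)
     R2 -= 1·R0  ⇒  (0, 2, 3, 4)
[2] R1 /= 1  ⇒  (0, 1, 3, 3)
     R0 -= 6·R1  ⇒  (1, 0, 2, 5)
     R2 -= 2·R1  ⇒  (0, 0, 4, 5)
[3] R2 /= 4  ⇒  (0, 0, 1, 3)
     R0 -= 2·R2  ⇒  (1, 0, 0, 6)
     R1 -= 3·R2  ⇒  (0, 1, 0, 1)

pivot columns: 0, 1, 2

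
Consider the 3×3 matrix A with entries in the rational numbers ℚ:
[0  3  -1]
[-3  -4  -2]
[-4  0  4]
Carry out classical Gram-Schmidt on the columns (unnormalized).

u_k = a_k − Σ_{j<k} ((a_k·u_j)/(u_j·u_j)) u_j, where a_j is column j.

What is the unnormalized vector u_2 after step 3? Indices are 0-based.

u_2 = (-1216/481, -912/481, 684/481)

Step 1: u_0 = a_0 = (0, -3, -4).
Step 2: u_1 = a_1 − (12/25)·u_0 = (3, -64/25, 48/25).
Step 3: u_2 = a_2 − (-2/5)·u_0 − (245/481)·u_1 = (-1216/481, -912/481, 684/481).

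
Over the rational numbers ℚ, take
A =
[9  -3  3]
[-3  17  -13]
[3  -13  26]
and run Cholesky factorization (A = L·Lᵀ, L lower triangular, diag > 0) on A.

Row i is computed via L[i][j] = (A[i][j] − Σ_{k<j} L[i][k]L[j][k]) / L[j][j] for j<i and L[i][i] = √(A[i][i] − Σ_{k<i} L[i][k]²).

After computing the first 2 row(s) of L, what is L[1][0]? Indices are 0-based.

Step 1: L[0][0] = √(9) = 3.
  L[1][0] = (-3) / L[0][0] = -1.
Step 2: L[1][1] = √(16) = 4.

L[1][0] = -1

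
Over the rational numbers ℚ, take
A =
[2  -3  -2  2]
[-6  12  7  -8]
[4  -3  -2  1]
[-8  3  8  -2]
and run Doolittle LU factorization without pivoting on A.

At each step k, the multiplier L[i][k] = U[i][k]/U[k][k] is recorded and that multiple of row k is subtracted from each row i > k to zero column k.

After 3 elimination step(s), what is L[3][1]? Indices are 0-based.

k=0: U[0][0]=2
  eliminate (1,0): mult=-3, new row 1: (0, 3, 1, -2); set L[1][0]=-3
  eliminate (2,0): mult=2, new row 2: (0, 3, 2, -3); set L[2][0]=2
  eliminate (3,0): mult=-4, new row 3: (0, -9, 0, 6); set L[3][0]=-4
k=1: U[1][1]=3
  eliminate (2,1): mult=1, new row 2: (0, 0, 1, -1); set L[2][1]=1
  eliminate (3,1): mult=-3, new row 3: (0, 0, 3, 0); set L[3][1]=-3
k=2: U[2][2]=1
  eliminate (3,2): mult=3, new row 3: (0, 0, 0, 3); set L[3][2]=3

L[3][1] = -3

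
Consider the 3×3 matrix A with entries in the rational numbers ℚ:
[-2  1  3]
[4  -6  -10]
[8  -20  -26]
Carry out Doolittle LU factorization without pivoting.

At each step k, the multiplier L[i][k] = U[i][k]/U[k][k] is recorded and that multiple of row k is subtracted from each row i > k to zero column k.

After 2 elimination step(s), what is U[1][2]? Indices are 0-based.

U[1][2] = -4

Step 1: pivot at (0,0) is -2.
  row1 ← row1 − (-2)·row0  ⇒  L[1][0]=-2, U row1=(0, -4, -4)
  row2 ← row2 − (-4)·row0  ⇒  L[2][0]=-4, U row2=(0, -16, -14)
Step 2: pivot at (1,1) is -4.
  row2 ← row2 − (4)·row1  ⇒  L[2][1]=4, U row2=(0, 0, 2)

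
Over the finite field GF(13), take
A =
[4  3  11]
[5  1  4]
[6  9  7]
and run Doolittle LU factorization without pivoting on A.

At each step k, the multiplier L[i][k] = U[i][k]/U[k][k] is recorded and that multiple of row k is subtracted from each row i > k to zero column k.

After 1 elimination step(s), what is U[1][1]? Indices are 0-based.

U[1][1] = 7

[col 0] pivot 4
  R1 -= 11*R0 → (0, 7, 0)  (L[1][0] := 11)
  R2 -= 8*R0 → (0, 11, 10)  (L[2][0] := 8)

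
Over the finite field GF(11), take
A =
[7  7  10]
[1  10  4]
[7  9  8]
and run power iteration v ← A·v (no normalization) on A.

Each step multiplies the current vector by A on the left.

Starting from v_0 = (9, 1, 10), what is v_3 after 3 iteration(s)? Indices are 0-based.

v_0 = (9, 1, 10).
v_1 = A·v_0 = (5, 4, 9).
v_2 = A·v_1 = (10, 4, 0).
v_3 = A·v_2 = (10, 6, 7).

v_3 = (10, 6, 7)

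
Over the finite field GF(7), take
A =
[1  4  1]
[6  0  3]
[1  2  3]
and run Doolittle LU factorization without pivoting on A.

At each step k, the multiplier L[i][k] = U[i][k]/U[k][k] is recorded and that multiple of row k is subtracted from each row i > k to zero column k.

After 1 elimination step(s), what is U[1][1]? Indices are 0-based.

U[1][1] = 4

[col 0] pivot 1
  R1 -= 6*R0 → (0, 4, 4)  (L[1][0] := 6)
  R2 -= 1*R0 → (0, 5, 2)  (L[2][0] := 1)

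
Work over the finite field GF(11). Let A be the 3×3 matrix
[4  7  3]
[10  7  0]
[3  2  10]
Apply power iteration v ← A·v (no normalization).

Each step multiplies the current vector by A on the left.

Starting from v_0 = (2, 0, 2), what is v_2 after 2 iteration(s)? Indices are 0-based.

v_2 = (10, 5, 1)

v_0 = (2, 0, 2).
v_1 = A·v_0 = (3, 9, 4).
v_2 = A·v_1 = (10, 5, 1).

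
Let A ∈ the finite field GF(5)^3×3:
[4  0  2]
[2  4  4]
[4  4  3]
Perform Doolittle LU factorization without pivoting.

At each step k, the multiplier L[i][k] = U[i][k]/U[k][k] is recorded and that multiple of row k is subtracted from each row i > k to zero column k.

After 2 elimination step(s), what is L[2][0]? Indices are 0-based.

L[2][0] = 1

k=0: U[0][0]=4
  eliminate (1,0): mult=3, new row 1: (0, 4, 3); set L[1][0]=3
  eliminate (2,0): mult=1, new row 2: (0, 4, 1); set L[2][0]=1
k=1: U[1][1]=4
  eliminate (2,1): mult=1, new row 2: (0, 0, 3); set L[2][1]=1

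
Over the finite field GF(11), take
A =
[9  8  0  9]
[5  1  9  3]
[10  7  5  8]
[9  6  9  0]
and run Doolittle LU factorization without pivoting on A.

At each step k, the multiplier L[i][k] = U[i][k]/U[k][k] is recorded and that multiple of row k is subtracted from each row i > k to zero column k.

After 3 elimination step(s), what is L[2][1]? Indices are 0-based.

Step 1: pivot at (0,0) is 9.
  row1 ← row1 − (3)·row0  ⇒  L[1][0]=3, U row1=(0, 10, 9, 9)
  row2 ← row2 − (6)·row0  ⇒  L[2][0]=6, U row2=(0, 3, 5, 9)
  row3 ← row3 − (1)·row0  ⇒  L[3][0]=1, U row3=(0, 9, 9, 2)
Step 2: pivot at (1,1) is 10.
  row2 ← row2 − (8)·row1  ⇒  L[2][1]=8, U row2=(0, 0, 10, 3)
  row3 ← row3 − (2)·row1  ⇒  L[3][1]=2, U row3=(0, 0, 2, 6)
Step 3: pivot at (2,2) is 10.
  row3 ← row3 − (9)·row2  ⇒  L[3][2]=9, U row3=(0, 0, 0, 1)

L[2][1] = 8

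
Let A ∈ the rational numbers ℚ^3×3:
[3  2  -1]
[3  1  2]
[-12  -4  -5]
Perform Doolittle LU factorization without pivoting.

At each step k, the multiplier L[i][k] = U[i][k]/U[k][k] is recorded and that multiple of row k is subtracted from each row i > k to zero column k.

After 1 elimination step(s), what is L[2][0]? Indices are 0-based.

Step 1: pivot at (0,0) is 3.
  row1 ← row1 − (1)·row0  ⇒  L[1][0]=1, U row1=(0, -1, 3)
  row2 ← row2 − (-4)·row0  ⇒  L[2][0]=-4, U row2=(0, 4, -9)

L[2][0] = -4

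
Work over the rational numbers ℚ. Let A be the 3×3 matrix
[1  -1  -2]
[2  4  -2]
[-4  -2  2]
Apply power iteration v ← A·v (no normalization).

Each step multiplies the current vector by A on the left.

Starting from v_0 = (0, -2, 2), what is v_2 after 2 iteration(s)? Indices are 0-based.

v_0 = (0, -2, 2).
v_1 = A·v_0 = (-2, -12, 8).
v_2 = A·v_1 = (-6, -68, 48).

v_2 = (-6, -68, 48)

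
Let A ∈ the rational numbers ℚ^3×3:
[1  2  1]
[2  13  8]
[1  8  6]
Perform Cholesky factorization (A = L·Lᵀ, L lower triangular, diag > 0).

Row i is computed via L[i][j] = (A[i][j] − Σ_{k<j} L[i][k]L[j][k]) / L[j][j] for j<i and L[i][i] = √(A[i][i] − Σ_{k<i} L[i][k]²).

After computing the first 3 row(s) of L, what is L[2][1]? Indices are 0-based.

L[2][1] = 2

Step 1: L[0][0] = √(1) = 1.
  L[1][0] = (2) / L[0][0] = 2.
Step 2: L[1][1] = √(9) = 3.
  L[2][0] = (1) / L[0][0] = 1.
  L[2][1] = (6) / L[1][1] = 2.
Step 3: L[2][2] = √(1) = 1.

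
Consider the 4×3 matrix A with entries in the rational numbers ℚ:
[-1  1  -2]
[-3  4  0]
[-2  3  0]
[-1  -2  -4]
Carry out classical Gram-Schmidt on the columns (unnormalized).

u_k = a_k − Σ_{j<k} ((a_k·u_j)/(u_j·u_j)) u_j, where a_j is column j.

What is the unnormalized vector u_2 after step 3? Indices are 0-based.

Step 1: u_0 = a_0 = (-1, -3, -2, -1).
Step 2: u_1 = a_1 − (-17/15)·u_0 = (-2/15, 3/5, 11/15, -47/15).
Step 3: u_2 = a_2 − (2/5)·u_0 − (192/161)·u_1 = (-232/161, 78/161, -12/161, 22/161).

u_2 = (-232/161, 78/161, -12/161, 22/161)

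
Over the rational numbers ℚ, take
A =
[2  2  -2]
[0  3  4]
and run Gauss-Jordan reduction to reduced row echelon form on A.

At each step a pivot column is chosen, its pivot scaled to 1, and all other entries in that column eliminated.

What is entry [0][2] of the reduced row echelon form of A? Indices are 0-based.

M[0][2] = -7/3

pivot(0,0)=2: scale R0 → (1, 1, -1)
pivot(1,1)=3: scale R1 → (0, 1, 4/3)
  clear (0,1): R0 −= (1)R1 → (1, 0, -7/3)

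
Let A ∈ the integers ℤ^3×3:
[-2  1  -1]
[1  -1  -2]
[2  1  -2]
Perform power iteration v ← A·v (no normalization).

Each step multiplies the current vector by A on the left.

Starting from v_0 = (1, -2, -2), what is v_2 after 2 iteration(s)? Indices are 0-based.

v_0 = (1, -2, -2).
v_1 = A·v_0 = (-2, 7, 4).
v_2 = A·v_1 = (7, -17, -5).

v_2 = (7, -17, -5)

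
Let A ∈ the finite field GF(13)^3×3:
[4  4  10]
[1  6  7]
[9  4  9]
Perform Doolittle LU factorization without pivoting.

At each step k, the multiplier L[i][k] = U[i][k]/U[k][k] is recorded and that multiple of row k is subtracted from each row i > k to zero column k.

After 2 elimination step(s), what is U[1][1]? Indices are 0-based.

U[1][1] = 5

Step 1: pivot at (0,0) is 4.
  row1 ← row1 − (10)·row0  ⇒  L[1][0]=10, U row1=(0, 5, 11)
  row2 ← row2 − (12)·row0  ⇒  L[2][0]=12, U row2=(0, 8, 6)
Step 2: pivot at (1,1) is 5.
  row2 ← row2 − (12)·row1  ⇒  L[2][1]=12, U row2=(0, 0, 4)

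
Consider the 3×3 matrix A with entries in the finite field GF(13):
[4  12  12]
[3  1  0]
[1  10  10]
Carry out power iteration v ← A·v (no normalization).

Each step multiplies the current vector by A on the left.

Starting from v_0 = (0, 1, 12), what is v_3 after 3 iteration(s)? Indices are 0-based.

v_3 = (11, 11, 5)

v_0 = (0, 1, 12).
v_1 = A·v_0 = (0, 1, 0).
v_2 = A·v_1 = (12, 1, 10).
v_3 = A·v_2 = (11, 11, 5).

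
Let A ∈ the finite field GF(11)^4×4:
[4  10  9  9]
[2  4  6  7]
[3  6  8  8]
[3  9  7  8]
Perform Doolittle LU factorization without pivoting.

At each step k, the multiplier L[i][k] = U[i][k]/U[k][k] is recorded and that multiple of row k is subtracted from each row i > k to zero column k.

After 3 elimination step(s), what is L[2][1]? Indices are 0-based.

L[2][1] = 7

Step 1: pivot at (0,0) is 4.
  row1 ← row1 − (6)·row0  ⇒  L[1][0]=6, U row1=(0, 10, 7, 8)
  row2 ← row2 − (9)·row0  ⇒  L[2][0]=9, U row2=(0, 4, 4, 4)
  row3 ← row3 − (9)·row0  ⇒  L[3][0]=9, U row3=(0, 7, 3, 4)
Step 2: pivot at (1,1) is 10.
  row2 ← row2 − (7)·row1  ⇒  L[2][1]=7, U row2=(0, 0, 10, 3)
  row3 ← row3 − (4)·row1  ⇒  L[3][1]=4, U row3=(0, 0, 8, 5)
Step 3: pivot at (2,2) is 10.
  row3 ← row3 − (3)·row2  ⇒  L[3][2]=3, U row3=(0, 0, 0, 7)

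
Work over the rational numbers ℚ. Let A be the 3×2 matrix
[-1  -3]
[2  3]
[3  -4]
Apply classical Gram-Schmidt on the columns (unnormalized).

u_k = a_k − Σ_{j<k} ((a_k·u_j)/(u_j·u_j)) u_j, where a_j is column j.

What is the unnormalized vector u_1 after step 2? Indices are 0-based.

Step 1: u_0 = a_0 = (-1, 2, 3).
Step 2: u_1 = a_1 − (-3/14)·u_0 = (-45/14, 24/7, -47/14).

u_1 = (-45/14, 24/7, -47/14)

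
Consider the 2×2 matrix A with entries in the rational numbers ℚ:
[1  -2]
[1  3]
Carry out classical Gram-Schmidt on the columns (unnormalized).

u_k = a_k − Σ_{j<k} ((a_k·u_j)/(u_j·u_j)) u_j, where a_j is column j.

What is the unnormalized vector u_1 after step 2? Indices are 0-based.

Step 1: u_0 = a_0 = (1, 1).
Step 2: u_1 = a_1 − (1/2)·u_0 = (-5/2, 5/2).

u_1 = (-5/2, 5/2)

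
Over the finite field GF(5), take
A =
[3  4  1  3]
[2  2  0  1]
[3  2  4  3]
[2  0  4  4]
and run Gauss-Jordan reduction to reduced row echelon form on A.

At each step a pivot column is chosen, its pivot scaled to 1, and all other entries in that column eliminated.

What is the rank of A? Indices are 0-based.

step 1: normalize row 0 (÷3) = (1, 3, 2, 1)
  row 1: subtract 2×row0 = (0, 1, 1, 4)
  row 2: subtract 3×row0 = (0, 3, 3, 0)
  row 3: subtract 2×row0 = (0, 4, 0, 2)
step 2: normalize row 1 (÷1) = (0, 1, 1, 4)
  row 0: subtract 3×row1 = (1, 0, 4, 4)
  row 2: subtract 3×row1 = (0, 0, 0, 3)
  row 3: subtract 4×row1 = (0, 0, 1, 1)
step 3: exchange rows 2,3
step 3: normalize row 2 (÷1) = (0, 0, 1, 1)
  row 0: subtract 4×row2 = (1, 0, 0, 0)
  row 1: subtract 1×row2 = (0, 1, 0, 3)
step 4: normalize row 3 (÷3) = (0, 0, 0, 1)
  row 1: subtract 3×row3 = (0, 1, 0, 0)
  row 2: subtract 1×row3 = (0, 0, 1, 0)

rank = 4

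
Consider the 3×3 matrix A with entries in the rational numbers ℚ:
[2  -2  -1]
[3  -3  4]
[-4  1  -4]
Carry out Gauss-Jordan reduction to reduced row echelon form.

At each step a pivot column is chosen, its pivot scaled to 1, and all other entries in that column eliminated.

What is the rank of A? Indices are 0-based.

rank = 3

pivot(0,0)=2: scale R0 → (1, -1, -1/2)
  clear (1,0): R1 −= (3)R0 → (0, 0, 11/2)
  clear (2,0): R2 −= (-4)R0 → (0, -3, -6)
pivot(1,1): swap R1↔R2
pivot(1,1)=-3: scale R1 → (0, 1, 2)
  clear (0,1): R0 −= (-1)R1 → (1, 0, 3/2)
pivot(2,2)=11/2: scale R2 → (0, 0, 1)
  clear (0,2): R0 −= (3/2)R2 → (1, 0, 0)
  clear (1,2): R1 −= (2)R2 → (0, 1, 0)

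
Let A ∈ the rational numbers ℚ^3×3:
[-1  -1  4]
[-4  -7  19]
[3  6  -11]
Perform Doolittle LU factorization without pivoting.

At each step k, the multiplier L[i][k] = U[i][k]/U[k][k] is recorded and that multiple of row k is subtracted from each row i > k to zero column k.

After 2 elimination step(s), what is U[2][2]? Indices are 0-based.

[col 0] pivot -1
  R1 -= 4*R0 → (0, -3, 3)  (L[1][0] := 4)
  R2 -= -3*R0 → (0, 3, 1)  (L[2][0] := -3)
[col 1] pivot -3
  R2 -= -1*R1 → (0, 0, 4)  (L[2][1] := -1)

U[2][2] = 4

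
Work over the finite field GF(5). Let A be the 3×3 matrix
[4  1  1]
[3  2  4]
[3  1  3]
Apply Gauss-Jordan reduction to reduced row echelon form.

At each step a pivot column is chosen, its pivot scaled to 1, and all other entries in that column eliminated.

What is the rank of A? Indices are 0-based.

pivot(0,0)=4: scale R0 → (1, 4, 4)
  clear (1,0): R1 −= (3)R0 → (0, 0, 2)
  clear (2,0): R2 −= (3)R0 → (0, 4, 1)
pivot(1,1): swap R1↔R2
pivot(1,1)=4: scale R1 → (0, 1, 4)
  clear (0,1): R0 −= (4)R1 → (1, 0, 3)
pivot(2,2)=2: scale R2 → (0, 0, 1)
  clear (0,2): R0 −= (3)R2 → (1, 0, 0)
  clear (1,2): R1 −= (4)R2 → (0, 1, 0)

rank = 3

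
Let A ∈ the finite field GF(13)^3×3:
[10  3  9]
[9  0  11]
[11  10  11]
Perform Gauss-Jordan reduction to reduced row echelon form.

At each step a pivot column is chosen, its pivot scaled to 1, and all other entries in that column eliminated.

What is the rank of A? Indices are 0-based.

rank = 3

[1] R0 /= 10  ⇒  (1, 12, 10)
     R1 -= 9·R0  ⇒  (0, 9, 12)
     R2 -= 11·R0  ⇒  (0, 8, 5)
[2] R1 /= 9  ⇒  (0, 1, 10)
     R0 -= 12·R1  ⇒  (1, 0, 7)
     R2 -= 8·R1  ⇒  (0, 0, 3)
[3] R2 /= 3  ⇒  (0, 0, 1)
     R0 -= 7·R2  ⇒  (1, 0, 0)
     R1 -= 10·R2  ⇒  (0, 1, 0)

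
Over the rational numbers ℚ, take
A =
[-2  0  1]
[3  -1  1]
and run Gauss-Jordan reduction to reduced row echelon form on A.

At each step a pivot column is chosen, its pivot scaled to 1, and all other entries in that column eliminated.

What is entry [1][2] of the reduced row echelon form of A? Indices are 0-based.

pivot(0,0)=-2: scale R0 → (1, 0, -1/2)
  clear (1,0): R1 −= (3)R0 → (0, -1, 5/2)
pivot(1,1)=-1: scale R1 → (0, 1, -5/2)

M[1][2] = -5/2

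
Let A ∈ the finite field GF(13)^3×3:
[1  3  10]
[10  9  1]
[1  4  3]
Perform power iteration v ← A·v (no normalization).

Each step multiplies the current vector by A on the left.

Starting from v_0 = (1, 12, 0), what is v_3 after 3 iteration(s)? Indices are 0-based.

v_0 = (1, 12, 0).
v_1 = A·v_0 = (11, 1, 10).
v_2 = A·v_1 = (10, 12, 6).
v_3 = A·v_2 = (2, 6, 11).

v_3 = (2, 6, 11)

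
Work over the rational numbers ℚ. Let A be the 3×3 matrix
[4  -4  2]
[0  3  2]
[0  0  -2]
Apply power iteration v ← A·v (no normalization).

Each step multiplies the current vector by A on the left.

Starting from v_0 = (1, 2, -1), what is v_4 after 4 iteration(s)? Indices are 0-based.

v_0 = (1, 2, -1).
v_1 = A·v_0 = (-6, 4, 2).
v_2 = A·v_1 = (-36, 16, -4).
v_3 = A·v_2 = (-216, 40, 8).
v_4 = A·v_3 = (-1008, 136, -16).

v_4 = (-1008, 136, -16)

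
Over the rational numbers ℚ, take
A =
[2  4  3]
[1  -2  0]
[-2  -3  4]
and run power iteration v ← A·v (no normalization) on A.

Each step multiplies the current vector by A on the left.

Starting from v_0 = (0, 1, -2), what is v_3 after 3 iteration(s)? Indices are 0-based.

v_0 = (0, 1, -2).
v_1 = A·v_0 = (-2, -2, -11).
v_2 = A·v_1 = (-45, 2, -34).
v_3 = A·v_2 = (-184, -49, -52).

v_3 = (-184, -49, -52)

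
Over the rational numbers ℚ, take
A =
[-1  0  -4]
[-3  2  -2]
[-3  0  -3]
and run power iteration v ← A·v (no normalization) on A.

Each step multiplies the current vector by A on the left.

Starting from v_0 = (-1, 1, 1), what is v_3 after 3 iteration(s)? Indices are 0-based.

v_3 = (-39, 3, -36)

v_0 = (-1, 1, 1).
v_1 = A·v_0 = (-3, 3, 0).
v_2 = A·v_1 = (3, 15, 9).
v_3 = A·v_2 = (-39, 3, -36).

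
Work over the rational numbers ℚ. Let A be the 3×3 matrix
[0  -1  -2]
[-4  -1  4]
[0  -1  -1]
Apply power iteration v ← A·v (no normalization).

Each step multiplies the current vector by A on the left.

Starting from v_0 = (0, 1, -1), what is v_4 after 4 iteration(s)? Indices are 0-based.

v_4 = (13, 21, 7)

v_0 = (0, 1, -1).
v_1 = A·v_0 = (1, -5, 0).
v_2 = A·v_1 = (5, 1, 5).
v_3 = A·v_2 = (-11, -1, -6).
v_4 = A·v_3 = (13, 21, 7).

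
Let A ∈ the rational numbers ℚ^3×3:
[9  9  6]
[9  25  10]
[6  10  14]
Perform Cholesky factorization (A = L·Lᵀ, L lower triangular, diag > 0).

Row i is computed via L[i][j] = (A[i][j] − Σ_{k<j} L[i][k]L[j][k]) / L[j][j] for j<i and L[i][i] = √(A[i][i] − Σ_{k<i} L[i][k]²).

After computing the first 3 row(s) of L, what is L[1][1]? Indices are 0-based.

Step 1: L[0][0] = √(9) = 3.
  L[1][0] = (9) / L[0][0] = 3.
Step 2: L[1][1] = √(16) = 4.
  L[2][0] = (6) / L[0][0] = 2.
  L[2][1] = (4) / L[1][1] = 1.
Step 3: L[2][2] = √(9) = 3.

L[1][1] = 4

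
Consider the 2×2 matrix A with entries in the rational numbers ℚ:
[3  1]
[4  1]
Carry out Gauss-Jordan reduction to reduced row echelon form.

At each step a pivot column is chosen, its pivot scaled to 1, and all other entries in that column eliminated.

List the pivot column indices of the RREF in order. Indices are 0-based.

pivot columns: 0, 1

step 1: normalize row 0 (÷3) = (1, 1/3)
  row 1: subtract 4×row0 = (0, -1/3)
step 2: normalize row 1 (÷-1/3) = (0, 1)
  row 0: subtract 1/3×row1 = (1, 0)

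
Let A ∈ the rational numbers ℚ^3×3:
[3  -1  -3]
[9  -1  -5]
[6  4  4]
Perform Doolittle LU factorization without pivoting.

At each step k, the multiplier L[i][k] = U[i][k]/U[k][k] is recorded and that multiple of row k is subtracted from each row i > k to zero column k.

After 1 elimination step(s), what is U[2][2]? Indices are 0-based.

k=0: U[0][0]=3
  eliminate (1,0): mult=3, new row 1: (0, 2, 4); set L[1][0]=3
  eliminate (2,0): mult=2, new row 2: (0, 6, 10); set L[2][0]=2

U[2][2] = 10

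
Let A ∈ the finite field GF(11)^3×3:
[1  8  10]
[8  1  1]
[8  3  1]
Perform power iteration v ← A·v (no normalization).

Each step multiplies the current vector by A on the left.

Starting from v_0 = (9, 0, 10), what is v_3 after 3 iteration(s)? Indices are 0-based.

v_0 = (9, 0, 10).
v_1 = A·v_0 = (10, 5, 5).
v_2 = A·v_1 = (1, 2, 1).
v_3 = A·v_2 = (5, 0, 4).

v_3 = (5, 0, 4)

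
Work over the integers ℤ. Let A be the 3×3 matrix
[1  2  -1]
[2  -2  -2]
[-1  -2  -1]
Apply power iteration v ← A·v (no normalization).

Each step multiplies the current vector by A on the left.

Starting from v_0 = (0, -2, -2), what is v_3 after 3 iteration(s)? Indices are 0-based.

v_3 = (-36, 120, 76)

v_0 = (0, -2, -2).
v_1 = A·v_0 = (-2, 8, 6).
v_2 = A·v_1 = (8, -32, -20).
v_3 = A·v_2 = (-36, 120, 76).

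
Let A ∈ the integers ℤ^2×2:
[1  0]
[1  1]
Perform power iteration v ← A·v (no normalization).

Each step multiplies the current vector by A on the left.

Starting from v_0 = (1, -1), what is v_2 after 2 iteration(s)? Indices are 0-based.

v_0 = (1, -1).
v_1 = A·v_0 = (1, 0).
v_2 = A·v_1 = (1, 1).

v_2 = (1, 1)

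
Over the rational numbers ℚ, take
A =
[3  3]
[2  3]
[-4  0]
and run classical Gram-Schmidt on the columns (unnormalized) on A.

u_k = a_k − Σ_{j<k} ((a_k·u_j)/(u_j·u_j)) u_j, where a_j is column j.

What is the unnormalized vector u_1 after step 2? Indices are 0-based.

u_1 = (42/29, 57/29, 60/29)

Step 1: u_0 = a_0 = (3, 2, -4).
Step 2: u_1 = a_1 − (15/29)·u_0 = (42/29, 57/29, 60/29).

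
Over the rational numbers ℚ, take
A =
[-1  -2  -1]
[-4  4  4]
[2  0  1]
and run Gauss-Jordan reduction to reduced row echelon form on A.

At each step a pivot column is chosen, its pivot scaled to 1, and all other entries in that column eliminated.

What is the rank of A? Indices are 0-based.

pivot(0,0)=-1: scale R0 → (1, 2, 1)
  clear (1,0): R1 −= (-4)R0 → (0, 12, 8)
  clear (2,0): R2 −= (2)R0 → (0, -4, -1)
pivot(1,1)=12: scale R1 → (0, 1, 2/3)
  clear (0,1): R0 −= (2)R1 → (1, 0, -1/3)
  clear (2,1): R2 −= (-4)R1 → (0, 0, 5/3)
pivot(2,2)=5/3: scale R2 → (0, 0, 1)
  clear (0,2): R0 −= (-1/3)R2 → (1, 0, 0)
  clear (1,2): R1 −= (2/3)R2 → (0, 1, 0)

rank = 3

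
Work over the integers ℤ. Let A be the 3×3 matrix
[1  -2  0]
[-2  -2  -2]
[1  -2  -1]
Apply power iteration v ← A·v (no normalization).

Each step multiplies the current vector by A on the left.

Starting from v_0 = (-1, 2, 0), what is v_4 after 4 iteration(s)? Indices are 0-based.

v_4 = (59, 312, 112)

v_0 = (-1, 2, 0).
v_1 = A·v_0 = (-5, -2, -5).
v_2 = A·v_1 = (-1, 24, 4).
v_3 = A·v_2 = (-49, -54, -53).
v_4 = A·v_3 = (59, 312, 112).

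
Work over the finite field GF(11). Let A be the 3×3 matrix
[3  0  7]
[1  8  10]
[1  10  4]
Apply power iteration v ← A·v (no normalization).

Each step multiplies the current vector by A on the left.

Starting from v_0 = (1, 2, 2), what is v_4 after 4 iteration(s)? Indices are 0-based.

v_4 = (4, 5, 2)

v_0 = (1, 2, 2).
v_1 = A·v_0 = (6, 4, 7).
v_2 = A·v_1 = (1, 9, 8).
v_3 = A·v_2 = (4, 10, 2).
v_4 = A·v_3 = (4, 5, 2).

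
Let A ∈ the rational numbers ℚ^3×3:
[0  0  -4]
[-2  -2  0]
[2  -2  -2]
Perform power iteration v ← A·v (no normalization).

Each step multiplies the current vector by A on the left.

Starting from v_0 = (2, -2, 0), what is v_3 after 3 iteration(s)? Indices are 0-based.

v_0 = (2, -2, 0).
v_1 = A·v_0 = (0, 0, 8).
v_2 = A·v_1 = (-32, 0, -16).
v_3 = A·v_2 = (64, 64, -32).

v_3 = (64, 64, -32)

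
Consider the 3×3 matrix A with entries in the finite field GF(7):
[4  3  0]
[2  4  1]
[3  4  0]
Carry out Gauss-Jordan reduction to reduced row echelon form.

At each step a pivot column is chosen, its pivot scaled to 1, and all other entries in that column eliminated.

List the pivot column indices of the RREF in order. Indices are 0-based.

[1] R0 /= 4  ⇒  (1, 6, 0)
     R1 -= 2·R0  ⇒  (0, 6, 1)
     R2 -= 3·R0  ⇒  (0, 0, 0)
[2] R1 /= 6  ⇒  (0, 1, 6)
     R0 -= 6·R1  ⇒  (1, 0, 6)
column 2 empty below row 2

pivot columns: 0, 1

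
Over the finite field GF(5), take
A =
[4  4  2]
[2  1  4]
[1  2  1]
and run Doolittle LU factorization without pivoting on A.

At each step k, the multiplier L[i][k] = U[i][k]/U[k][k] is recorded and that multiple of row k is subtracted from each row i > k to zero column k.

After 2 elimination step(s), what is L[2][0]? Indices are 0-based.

L[2][0] = 4

k=0: U[0][0]=4
  eliminate (1,0): mult=3, new row 1: (0, 4, 3); set L[1][0]=3
  eliminate (2,0): mult=4, new row 2: (0, 1, 3); set L[2][0]=4
k=1: U[1][1]=4
  eliminate (2,1): mult=4, new row 2: (0, 0, 1); set L[2][1]=4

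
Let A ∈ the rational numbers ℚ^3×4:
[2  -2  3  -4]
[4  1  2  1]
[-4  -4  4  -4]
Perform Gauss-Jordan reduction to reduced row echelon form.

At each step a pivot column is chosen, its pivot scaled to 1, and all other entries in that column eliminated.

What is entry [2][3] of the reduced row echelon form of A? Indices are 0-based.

step 1: normalize row 0 (÷2) = (1, -1, 3/2, -2)
  row 1: subtract 4×row0 = (0, 5, -4, 9)
  row 2: subtract -4×row0 = (0, -8, 10, -12)
step 2: normalize row 1 (÷5) = (0, 1, -4/5, 9/5)
  row 0: subtract -1×row1 = (1, 0, 7/10, -1/5)
  row 2: subtract -8×row1 = (0, 0, 18/5, 12/5)
step 3: normalize row 2 (÷18/5) = (0, 0, 1, 2/3)
  row 0: subtract 7/10×row2 = (1, 0, 0, -2/3)
  row 1: subtract -4/5×row2 = (0, 1, 0, 7/3)

M[2][3] = 2/3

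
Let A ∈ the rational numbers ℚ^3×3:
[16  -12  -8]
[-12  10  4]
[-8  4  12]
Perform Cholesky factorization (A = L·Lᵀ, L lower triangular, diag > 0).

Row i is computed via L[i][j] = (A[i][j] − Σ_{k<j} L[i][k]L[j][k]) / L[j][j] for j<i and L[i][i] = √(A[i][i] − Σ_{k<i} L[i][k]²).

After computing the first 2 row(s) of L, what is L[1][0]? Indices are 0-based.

L[1][0] = -3

Step 1: L[0][0] = √(16) = 4.
  L[1][0] = (-12) / L[0][0] = -3.
Step 2: L[1][1] = √(1) = 1.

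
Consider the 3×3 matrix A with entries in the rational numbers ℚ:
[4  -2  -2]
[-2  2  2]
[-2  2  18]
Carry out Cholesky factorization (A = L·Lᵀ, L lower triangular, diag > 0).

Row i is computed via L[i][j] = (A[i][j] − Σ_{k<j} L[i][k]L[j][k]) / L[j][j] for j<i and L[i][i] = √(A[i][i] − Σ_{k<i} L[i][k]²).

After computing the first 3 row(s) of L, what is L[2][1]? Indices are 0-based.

Step 1: L[0][0] = √(4) = 2.
  L[1][0] = (-2) / L[0][0] = -1.
Step 2: L[1][1] = √(1) = 1.
  L[2][0] = (-2) / L[0][0] = -1.
  L[2][1] = (1) / L[1][1] = 1.
Step 3: L[2][2] = √(16) = 4.

L[2][1] = 1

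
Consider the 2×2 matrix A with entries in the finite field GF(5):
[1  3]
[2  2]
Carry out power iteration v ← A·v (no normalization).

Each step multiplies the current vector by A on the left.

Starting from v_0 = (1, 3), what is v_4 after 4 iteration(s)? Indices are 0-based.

v_4 = (2, 4)

v_0 = (1, 3).
v_1 = A·v_0 = (0, 3).
v_2 = A·v_1 = (4, 1).
v_3 = A·v_2 = (2, 0).
v_4 = A·v_3 = (2, 4).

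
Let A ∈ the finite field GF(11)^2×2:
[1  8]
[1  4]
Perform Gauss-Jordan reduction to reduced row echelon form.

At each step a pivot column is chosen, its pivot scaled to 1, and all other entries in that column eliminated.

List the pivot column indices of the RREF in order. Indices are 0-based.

pivot columns: 0, 1

pivot(0,0)=1: scale R0 → (1, 8)
  clear (1,0): R1 −= (1)R0 → (0, 7)
pivot(1,1)=7: scale R1 → (0, 1)
  clear (0,1): R0 −= (8)R1 → (1, 0)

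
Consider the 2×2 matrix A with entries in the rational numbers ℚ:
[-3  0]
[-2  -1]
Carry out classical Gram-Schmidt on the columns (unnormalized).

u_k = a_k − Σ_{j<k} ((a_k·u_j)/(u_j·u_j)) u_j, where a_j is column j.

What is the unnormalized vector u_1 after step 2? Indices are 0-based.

Step 1: u_0 = a_0 = (-3, -2).
Step 2: u_1 = a_1 − (2/13)·u_0 = (6/13, -9/13).

u_1 = (6/13, -9/13)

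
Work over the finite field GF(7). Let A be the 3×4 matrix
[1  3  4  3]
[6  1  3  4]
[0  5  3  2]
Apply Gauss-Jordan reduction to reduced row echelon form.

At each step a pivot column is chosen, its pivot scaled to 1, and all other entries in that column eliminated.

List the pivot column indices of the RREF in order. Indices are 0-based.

pivot columns: 0, 1, 2

pivot(0,0)=1: scale R0 → (1, 3, 4, 3)
  clear (1,0): R1 −= (6)R0 → (0, 4, 0, 0)
pivot(1,1)=4: scale R1 → (0, 1, 0, 0)
  clear (0,1): R0 −= (3)R1 → (1, 0, 4, 3)
  clear (2,1): R2 −= (5)R1 → (0, 0, 3, 2)
pivot(2,2)=3: scale R2 → (0, 0, 1, 3)
  clear (0,2): R0 −= (4)R2 → (1, 0, 0, 5)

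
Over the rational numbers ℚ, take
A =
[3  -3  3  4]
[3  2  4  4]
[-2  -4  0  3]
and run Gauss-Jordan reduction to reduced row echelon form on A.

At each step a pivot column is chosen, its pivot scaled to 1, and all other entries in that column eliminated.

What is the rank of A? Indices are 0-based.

rank = 3

[1] R0 /= 3  ⇒  (1, -1, 1, 4/3)
     R1 -= 3·R0  ⇒  (0, 5, 1, 0)
     R2 -= -2·R0  ⇒  (0, -6, 2, 17/3)
[2] R1 /= 5  ⇒  (0, 1, 1/5, 0)
     R0 -= -1·R1  ⇒  (1, 0, 6/5, 4/3)
     R2 -= -6·R1  ⇒  (0, 0, 16/5, 17/3)
[3] R2 /= 16/5  ⇒  (0, 0, 1, 85/48)
     R0 -= 6/5·R2  ⇒  (1, 0, 0, -19/24)
     R1 -= 1/5·R2  ⇒  (0, 1, 0, -17/48)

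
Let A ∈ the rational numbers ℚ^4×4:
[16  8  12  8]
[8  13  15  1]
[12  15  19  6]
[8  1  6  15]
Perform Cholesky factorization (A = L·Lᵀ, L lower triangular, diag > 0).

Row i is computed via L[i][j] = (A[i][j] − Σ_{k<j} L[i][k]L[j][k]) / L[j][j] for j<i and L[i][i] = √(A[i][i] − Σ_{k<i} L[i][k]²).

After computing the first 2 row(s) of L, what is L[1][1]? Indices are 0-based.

L[1][1] = 3

Step 1: L[0][0] = √(16) = 4.
  L[1][0] = (8) / L[0][0] = 2.
Step 2: L[1][1] = √(9) = 3.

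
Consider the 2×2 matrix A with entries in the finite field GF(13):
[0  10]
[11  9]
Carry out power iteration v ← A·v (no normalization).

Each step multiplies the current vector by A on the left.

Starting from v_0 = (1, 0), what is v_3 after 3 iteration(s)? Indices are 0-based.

v_0 = (1, 0).
v_1 = A·v_0 = (0, 11).
v_2 = A·v_1 = (6, 8).
v_3 = A·v_2 = (2, 8).

v_3 = (2, 8)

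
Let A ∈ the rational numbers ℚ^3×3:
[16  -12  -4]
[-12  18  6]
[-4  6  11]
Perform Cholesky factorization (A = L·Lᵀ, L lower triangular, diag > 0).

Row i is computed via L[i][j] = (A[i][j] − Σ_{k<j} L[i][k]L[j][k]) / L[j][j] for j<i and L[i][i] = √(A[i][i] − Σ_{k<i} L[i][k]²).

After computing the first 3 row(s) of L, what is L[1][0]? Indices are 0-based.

L[1][0] = -3

Step 1: L[0][0] = √(16) = 4.
  L[1][0] = (-12) / L[0][0] = -3.
Step 2: L[1][1] = √(9) = 3.
  L[2][0] = (-4) / L[0][0] = -1.
  L[2][1] = (3) / L[1][1] = 1.
Step 3: L[2][2] = √(9) = 3.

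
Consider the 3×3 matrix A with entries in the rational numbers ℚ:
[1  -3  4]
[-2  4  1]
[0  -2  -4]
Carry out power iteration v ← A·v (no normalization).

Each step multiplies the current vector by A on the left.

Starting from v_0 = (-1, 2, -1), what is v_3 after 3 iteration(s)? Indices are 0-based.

v_0 = (-1, 2, -1).
v_1 = A·v_0 = (-11, 9, 0).
v_2 = A·v_1 = (-38, 58, -18).
v_3 = A·v_2 = (-284, 290, -44).

v_3 = (-284, 290, -44)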